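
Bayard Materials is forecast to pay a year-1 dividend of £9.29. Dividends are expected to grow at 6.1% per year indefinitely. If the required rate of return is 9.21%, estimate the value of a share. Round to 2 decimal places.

Gordon growth model: P₀ = D₁/(r − g), with D₁ = 9.29 given directly.
P₀ = 9.2900 / (0.0921 − 0.061) = 9.2900 / 0.0311 = 298.7138

£298.71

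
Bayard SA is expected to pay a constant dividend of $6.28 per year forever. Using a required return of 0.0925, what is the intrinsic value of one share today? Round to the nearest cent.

$67.89

Zero-growth DDM (perpetuity): P₀ = D/r = 6.28 / 0.0925 = 67.8919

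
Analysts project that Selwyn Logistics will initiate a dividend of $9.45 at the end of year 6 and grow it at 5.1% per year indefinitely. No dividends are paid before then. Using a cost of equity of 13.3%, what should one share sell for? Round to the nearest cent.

$61.73

Deferred-dividend DDM. At t=5 the remaining stream is a growing perpetuity with first payment D_6 = 9.45.
V_5 = D_6/(r−g) = 9.45/(0.133−0.051) = 115.2439
P₀ = V_5/(1+r)^5 = 115.2439/(1+0.133)^5 = 61.7260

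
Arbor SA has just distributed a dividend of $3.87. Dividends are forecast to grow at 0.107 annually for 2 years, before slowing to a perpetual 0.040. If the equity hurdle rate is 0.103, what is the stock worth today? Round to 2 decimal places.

$72.13

Two-stage DDM. Project D₁…D_2 at 0.107, terminal growth 0.04, discount at r = 0.103.
D_1 = 4.2841
D_2 = 4.7425
Terminal value at t=2: TV = D_3/(r−g) = 4.9322/(0.103−0.04) = 78.2887
P₀ = 4.2841/(1+0.103)^1 + 4.7425/(1+0.103)^2 + 78.2887/(1+0.103)^2 = 72.1321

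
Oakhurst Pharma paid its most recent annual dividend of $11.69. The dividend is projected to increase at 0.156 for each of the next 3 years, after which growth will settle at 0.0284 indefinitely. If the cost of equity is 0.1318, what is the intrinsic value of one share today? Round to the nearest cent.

$160.48

Two-stage DDM. Project D₁…D_3 at 0.156, terminal growth 0.0284, discount at r = 0.1318.
D_1 = 13.5136
D_2 = 15.6218
D_3 = 18.0588
Terminal value at t=3: TV = D_4/(r−g) = 18.5716/(0.1318−0.0284) = 179.6096
P₀ = 13.5136/(1+0.1318)^1 + 15.6218/(1+0.1318)^2 + 18.0588/(1+0.1318)^3 + 179.6096/(1+0.1318)^3 = 160.4767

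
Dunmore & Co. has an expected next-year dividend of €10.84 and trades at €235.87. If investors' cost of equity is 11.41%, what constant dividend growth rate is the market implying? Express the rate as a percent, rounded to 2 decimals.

From P₀ = D₁/(r − g), the implied growth is g = r − D₁/P₀.
g = 0.1141 − 10.84/235.87 = 0.1141 − 0.04596 = 0.06814

6.81%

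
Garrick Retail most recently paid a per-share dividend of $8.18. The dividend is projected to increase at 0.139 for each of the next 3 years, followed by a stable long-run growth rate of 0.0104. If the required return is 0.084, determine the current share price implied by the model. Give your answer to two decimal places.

$157.39

Two-stage DDM. Project D₁…D_3 at 0.139, terminal growth 0.0104, discount at r = 0.084.
D_1 = 9.3170
D_2 = 10.6121
D_3 = 12.0872
Terminal value at t=3: TV = D_4/(r−g) = 12.2129/(0.084−0.0104) = 165.9358
P₀ = 9.3170/(1+0.084)^1 + 10.6121/(1+0.084)^2 + 12.0872/(1+0.084)^3 + 165.9358/(1+0.084)^3 = 157.3878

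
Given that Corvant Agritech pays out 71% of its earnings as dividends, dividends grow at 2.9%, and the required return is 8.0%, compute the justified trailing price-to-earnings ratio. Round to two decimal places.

Justified trailing P/E = b(1+g)/(r−g) = 0.71×(1+0.029)/(0.08−0.029) = 14.3253

14.33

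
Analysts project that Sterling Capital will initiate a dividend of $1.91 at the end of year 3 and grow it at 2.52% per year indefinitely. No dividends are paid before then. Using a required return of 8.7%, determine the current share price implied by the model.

Deferred-dividend DDM. At t=2 the remaining stream is a growing perpetuity with first payment D_3 = 1.91.
V_2 = D_3/(r−g) = 1.91/(0.087−0.0252) = 30.9061
P₀ = V_2/(1+r)^2 = 30.9061/(1+0.087)^2 = 26.1569

$26.16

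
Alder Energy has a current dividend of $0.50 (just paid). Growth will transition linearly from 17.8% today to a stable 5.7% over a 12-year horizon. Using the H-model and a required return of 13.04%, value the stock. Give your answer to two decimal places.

H-model: P₀ = D₀[(1+g_L) + H(g_S−g_L)]/(r−g_L), with H = 12/2 = 6.
P₀ = 0.50 × [(1+0.057) + 6×(0.178−0.057)] / (0.1304−0.057)
   = 0.50 × 1.7830 / 0.0734 = 12.1458

$12.15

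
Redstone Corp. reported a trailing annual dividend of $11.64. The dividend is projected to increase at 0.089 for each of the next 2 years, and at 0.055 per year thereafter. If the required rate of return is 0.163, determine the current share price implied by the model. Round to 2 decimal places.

Two-stage DDM. Project D₁…D_2 at 0.089, terminal growth 0.055, discount at r = 0.163.
D_1 = 12.6760
D_2 = 13.8041
Terminal value at t=2: TV = D_3/(r−g) = 14.5633/(0.163−0.055) = 134.8458
P₀ = 12.6760/(1+0.163)^1 + 13.8041/(1+0.163)^2 + 134.8458/(1+0.163)^2 = 120.8013

$120.80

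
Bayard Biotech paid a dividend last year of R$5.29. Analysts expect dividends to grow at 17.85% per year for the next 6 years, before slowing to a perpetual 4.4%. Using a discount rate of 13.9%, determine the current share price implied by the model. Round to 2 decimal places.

Two-stage DDM. Project D₁…D_6 at 0.1785, terminal growth 0.044, discount at r = 0.139.
D_1 = 6.2343
D_2 = 7.3471
D_3 = 8.6585
D_4 = 10.2041
D_5 = 12.0255
D_6 = 14.1721
Terminal value at t=6: TV = D_7/(r−g) = 14.7956/(0.139−0.044) = 155.7436
P₀ = 6.2343/(1+0.139)^1 + 7.3471/(1+0.139)^2 + 8.6585/(1+0.139)^3 + 10.2041/(1+0.139)^4 + 12.0255/(1+0.139)^5 + 14.1721/(1+0.139)^6 + 155.7436/(1+0.139)^6 = 107.1524

R$107.15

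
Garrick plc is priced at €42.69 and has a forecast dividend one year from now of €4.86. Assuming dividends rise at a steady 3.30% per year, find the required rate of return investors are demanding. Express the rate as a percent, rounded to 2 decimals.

14.68%

Rearranging the constant-growth DDM: r = D₁/P₀ + g.
r = 4.8600 / 42.69 + 0.033 = 0.11384 + 0.033 = 0.14684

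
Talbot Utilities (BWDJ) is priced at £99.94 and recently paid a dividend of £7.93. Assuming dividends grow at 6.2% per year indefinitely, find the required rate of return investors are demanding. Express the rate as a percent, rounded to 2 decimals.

Rearranging the constant-growth DDM: r = D₁/P₀ + g.
D₁ = 7.93 × (1 + 0.062) = 8.4217.
r = 8.4217 / 99.94 + 0.062 = 0.08427 + 0.062 = 0.14627

14.63%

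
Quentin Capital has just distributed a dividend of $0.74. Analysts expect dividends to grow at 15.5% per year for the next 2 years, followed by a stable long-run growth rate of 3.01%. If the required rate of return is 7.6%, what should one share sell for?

$20.78

Two-stage DDM. Project D₁…D_2 at 0.155, terminal growth 0.0301, discount at r = 0.076.
D_1 = 0.8547
D_2 = 0.9872
Terminal value at t=2: TV = D_3/(r−g) = 1.0169/(0.076−0.0301) = 22.1545
P₀ = 0.8547/(1+0.076)^1 + 0.9872/(1+0.076)^2 + 22.1545/(1+0.076)^2 = 20.7824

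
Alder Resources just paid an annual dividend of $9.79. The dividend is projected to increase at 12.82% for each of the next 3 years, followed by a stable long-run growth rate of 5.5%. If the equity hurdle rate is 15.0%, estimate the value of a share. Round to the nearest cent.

Two-stage DDM. Project D₁…D_3 at 0.1282, terminal growth 0.055, discount at r = 0.15.
D_1 = 11.0451
D_2 = 12.4611
D_3 = 14.0586
Terminal value at t=3: TV = D_4/(r−g) = 14.8318/(0.15−0.055) = 156.1241
P₀ = 11.0451/(1+0.15)^1 + 12.4611/(1+0.15)^2 + 14.0586/(1+0.15)^3 + 156.1241/(1+0.15)^3 = 130.9246

$130.92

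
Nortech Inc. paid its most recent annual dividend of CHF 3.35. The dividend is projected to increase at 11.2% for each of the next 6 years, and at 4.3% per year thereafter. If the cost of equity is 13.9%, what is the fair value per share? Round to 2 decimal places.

CHF 50.01

Two-stage DDM. Project D₁…D_6 at 0.112, terminal growth 0.043, discount at r = 0.139.
D_1 = 3.7252
D_2 = 4.1424
D_3 = 4.6064
D_4 = 5.1223
D_5 = 5.6960
D_6 = 6.3339
Terminal value at t=6: TV = D_7/(r−g) = 6.6063/(0.139−0.043) = 68.8156
P₀ = 3.7252/(1+0.139)^1 + 4.1424/(1+0.139)^2 + 4.6064/(1+0.139)^3 + 5.1223/(1+0.139)^4 + 5.6960/(1+0.139)^5 + 6.3339/(1+0.139)^6 + 68.8156/(1+0.139)^6 = 50.0137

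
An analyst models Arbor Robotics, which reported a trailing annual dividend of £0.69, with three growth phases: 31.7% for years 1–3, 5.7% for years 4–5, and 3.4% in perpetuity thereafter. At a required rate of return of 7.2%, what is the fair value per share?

Three-stage DDM. Project D₁…D_5; terminal Gordon value at t=5 with g = 0.034; discount at r = 0.072.
D_1 = 0.9087
D_2 = 1.1968
D_3 = 1.5762
D_4 = 1.6660
D_5 = 1.7610
TV_5 = 1.8209/(0.072−0.034) = 47.9174
P₀ = Σ Dₜ/(1+r)ᵗ + TV_5/(1+r)^5 = 39.5209

£39.52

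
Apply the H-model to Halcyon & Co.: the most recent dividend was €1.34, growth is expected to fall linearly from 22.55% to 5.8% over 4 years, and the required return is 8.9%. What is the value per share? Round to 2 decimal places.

€60.21

H-model: P₀ = D₀[(1+g_L) + H(g_S−g_L)]/(r−g_L), with H = 4/2 = 2.
P₀ = 1.34 × [(1+0.058) + 2×(0.2255−0.058)] / (0.089−0.058)
   = 1.34 × 1.3930 / 0.031 = 60.2135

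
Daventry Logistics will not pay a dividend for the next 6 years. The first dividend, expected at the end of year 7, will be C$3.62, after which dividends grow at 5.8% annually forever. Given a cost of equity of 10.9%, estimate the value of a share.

C$38.15

Deferred-dividend DDM. At t=6 the remaining stream is a growing perpetuity with first payment D_7 = 3.62.
V_6 = D_7/(r−g) = 3.62/(0.109−0.058) = 70.9804
P₀ = V_6/(1+r)^6 = 70.9804/(1+0.109)^6 = 38.1548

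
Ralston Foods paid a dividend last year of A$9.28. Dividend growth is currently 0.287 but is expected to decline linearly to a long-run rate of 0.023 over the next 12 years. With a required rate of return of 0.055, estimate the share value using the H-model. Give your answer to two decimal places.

A$756.03

H-model: P₀ = D₀[(1+g_L) + H(g_S−g_L)]/(r−g_L), with H = 12/2 = 6.
P₀ = 9.28 × [(1+0.023) + 6×(0.287−0.023)] / (0.055−0.023)
   = 9.28 × 2.6070 / 0.032 = 756.0300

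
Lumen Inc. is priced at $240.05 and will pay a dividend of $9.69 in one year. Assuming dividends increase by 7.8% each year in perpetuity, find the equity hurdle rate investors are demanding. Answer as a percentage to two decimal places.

Rearranging the constant-growth DDM: r = D₁/P₀ + g.
r = 9.6900 / 240.05 + 0.078 = 0.04037 + 0.078 = 0.11837

11.84%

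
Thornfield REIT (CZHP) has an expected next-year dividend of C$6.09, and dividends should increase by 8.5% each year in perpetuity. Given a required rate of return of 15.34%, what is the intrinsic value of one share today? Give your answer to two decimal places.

Gordon growth model: P₀ = D₁/(r − g), with D₁ = 6.09 given directly.
P₀ = 6.0900 / (0.1534 − 0.085) = 6.0900 / 0.0684 = 89.0351

C$89.04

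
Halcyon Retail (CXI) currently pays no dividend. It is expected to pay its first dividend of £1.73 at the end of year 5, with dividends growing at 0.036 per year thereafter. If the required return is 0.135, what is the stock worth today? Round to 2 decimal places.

£10.53

Deferred-dividend DDM. At t=4 the remaining stream is a growing perpetuity with first payment D_5 = 1.73.
V_4 = D_5/(r−g) = 1.73/(0.135−0.036) = 17.4747
P₀ = V_4/(1+r)^4 = 17.4747/(1+0.135)^4 = 10.5300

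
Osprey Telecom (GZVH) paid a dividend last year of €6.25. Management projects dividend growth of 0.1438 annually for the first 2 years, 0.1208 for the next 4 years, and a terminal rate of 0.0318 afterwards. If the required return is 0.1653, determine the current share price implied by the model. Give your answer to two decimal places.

€73.86

Three-stage DDM. Project D₁…D_6; terminal Gordon value at t=6 with g = 0.0318; discount at r = 0.1653.
D_1 = 7.1487
D_2 = 8.1767
D_3 = 9.1645
D_4 = 10.2716
D_5 = 11.5124
D_6 = 12.9031
TV_6 = 13.3134/(0.1653−0.0318) = 99.7257
P₀ = Σ Dₜ/(1+r)ᵗ + TV_6/(1+r)^6 = 73.8561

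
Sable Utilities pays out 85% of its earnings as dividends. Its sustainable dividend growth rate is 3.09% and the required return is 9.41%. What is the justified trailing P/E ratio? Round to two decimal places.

13.86

Justified trailing P/E = b(1+g)/(r−g) = 0.85×(1+0.0309)/(0.0941−0.0309) = 13.8650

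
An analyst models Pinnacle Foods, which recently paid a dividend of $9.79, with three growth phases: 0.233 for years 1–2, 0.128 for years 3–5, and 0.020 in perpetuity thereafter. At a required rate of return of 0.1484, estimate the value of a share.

$139.42

Three-stage DDM. Project D₁…D_5; terminal Gordon value at t=5 with g = 0.02; discount at r = 0.1484.
D_1 = 12.0711
D_2 = 14.8836
D_3 = 16.7887
D_4 = 18.9377
D_5 = 21.3617
TV_5 = 21.7890/(0.1484−0.02) = 169.6959
P₀ = Σ Dₜ/(1+r)ᵗ + TV_5/(1+r)^5 = 139.4229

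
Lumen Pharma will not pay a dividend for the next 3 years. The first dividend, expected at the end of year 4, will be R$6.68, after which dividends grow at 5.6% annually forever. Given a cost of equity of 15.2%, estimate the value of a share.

R$45.51

Deferred-dividend DDM. At t=3 the remaining stream is a growing perpetuity with first payment D_4 = 6.68.
V_3 = D_4/(r−g) = 6.68/(0.152−0.056) = 69.5833
P₀ = V_3/(1+r)^3 = 69.5833/(1+0.152)^3 = 45.5143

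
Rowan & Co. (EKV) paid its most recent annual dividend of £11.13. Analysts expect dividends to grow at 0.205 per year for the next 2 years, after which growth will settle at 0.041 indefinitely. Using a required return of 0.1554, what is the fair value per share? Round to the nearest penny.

Two-stage DDM. Project D₁…D_2 at 0.205, terminal growth 0.041, discount at r = 0.1554.
D_1 = 13.4117
D_2 = 16.1610
Terminal value at t=2: TV = D_3/(r−g) = 16.8236/(0.1554−0.041) = 147.0598
P₀ = 13.4117/(1+0.1554)^1 + 16.1610/(1+0.1554)^2 + 147.0598/(1+0.1554)^2 = 133.8753

£133.88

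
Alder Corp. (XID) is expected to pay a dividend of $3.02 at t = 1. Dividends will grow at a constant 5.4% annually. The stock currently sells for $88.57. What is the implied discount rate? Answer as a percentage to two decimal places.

Rearranging the constant-growth DDM: r = D₁/P₀ + g.
r = 3.0200 / 88.57 + 0.054 = 0.03410 + 0.054 = 0.08810

8.81%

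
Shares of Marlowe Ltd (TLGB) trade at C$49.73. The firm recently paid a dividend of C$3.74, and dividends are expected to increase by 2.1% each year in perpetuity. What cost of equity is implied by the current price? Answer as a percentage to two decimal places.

9.78%

Rearranging the constant-growth DDM: r = D₁/P₀ + g.
D₁ = 3.74 × (1 + 0.021) = 3.8185.
r = 3.8185 / 49.73 + 0.021 = 0.07679 + 0.021 = 0.09779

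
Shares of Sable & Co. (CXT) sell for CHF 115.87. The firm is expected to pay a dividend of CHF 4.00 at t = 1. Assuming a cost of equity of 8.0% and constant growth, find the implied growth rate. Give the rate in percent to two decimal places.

4.55%

From P₀ = D₁/(r − g), the implied growth is g = r − D₁/P₀.
g = 0.08 − 4.00/115.87 = 0.08 − 0.03452 = 0.04548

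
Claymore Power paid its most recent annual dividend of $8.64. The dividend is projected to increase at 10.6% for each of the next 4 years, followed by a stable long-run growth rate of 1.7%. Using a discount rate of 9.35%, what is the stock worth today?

Two-stage DDM. Project D₁…D_4 at 0.106, terminal growth 0.017, discount at r = 0.0935.
D_1 = 9.5558
D_2 = 10.5688
D_3 = 11.6890
D_4 = 12.9281
Terminal value at t=4: TV = D_5/(r−g) = 13.1479/(0.0935−0.017) = 171.8675
P₀ = 9.5558/(1+0.0935)^1 + 10.5688/(1+0.0935)^2 + 11.6890/(1+0.0935)^3 + 12.9281/(1+0.0935)^4 + 171.8675/(1+0.0935)^4 = 155.7629

$155.76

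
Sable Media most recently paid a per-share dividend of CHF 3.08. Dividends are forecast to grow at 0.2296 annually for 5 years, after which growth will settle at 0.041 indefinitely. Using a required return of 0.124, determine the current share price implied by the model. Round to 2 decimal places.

Two-stage DDM. Project D₁…D_5 at 0.2296, terminal growth 0.041, discount at r = 0.124.
D_1 = 3.7872
D_2 = 4.6567
D_3 = 5.7259
D_4 = 7.0405
D_5 = 8.6571
Terminal value at t=5: TV = D_6/(r−g) = 9.0120/(0.124−0.041) = 108.5782
P₀ = 3.7872/(1+0.124)^1 + 4.6567/(1+0.124)^2 + 5.7259/(1+0.124)^3 + 7.0405/(1+0.124)^4 + 8.6571/(1+0.124)^5 + 108.5782/(1+0.124)^5 = 80.8457

CHF 80.85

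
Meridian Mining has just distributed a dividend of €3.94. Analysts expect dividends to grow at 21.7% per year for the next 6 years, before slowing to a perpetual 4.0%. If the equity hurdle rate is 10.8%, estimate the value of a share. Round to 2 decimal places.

€139.06

Two-stage DDM. Project D₁…D_6 at 0.217, terminal growth 0.04, discount at r = 0.108.
D_1 = 4.7950
D_2 = 5.8355
D_3 = 7.1018
D_4 = 8.6429
D_5 = 10.5184
D_6 = 12.8009
Terminal value at t=6: TV = D_7/(r−g) = 13.3129/(0.108−0.04) = 195.7781
P₀ = 4.7950/(1+0.108)^1 + 5.8355/(1+0.108)^2 + 7.1018/(1+0.108)^3 + 8.6429/(1+0.108)^4 + 10.5184/(1+0.108)^5 + 12.8009/(1+0.108)^6 + 195.7781/(1+0.108)^6 = 139.0632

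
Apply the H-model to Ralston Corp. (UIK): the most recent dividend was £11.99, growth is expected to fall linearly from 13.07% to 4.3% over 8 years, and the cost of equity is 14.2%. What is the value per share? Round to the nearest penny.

H-model: P₀ = D₀[(1+g_L) + H(g_S−g_L)]/(r−g_L), with H = 8/2 = 4.
P₀ = 11.99 × [(1+0.043) + 4×(0.1307−0.043)] / (0.142−0.043)
   = 11.99 × 1.3938 / 0.099 = 168.8047

£168.80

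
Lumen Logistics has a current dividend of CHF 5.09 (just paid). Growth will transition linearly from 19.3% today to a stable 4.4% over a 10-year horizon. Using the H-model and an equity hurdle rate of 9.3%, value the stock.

CHF 185.84

H-model: P₀ = D₀[(1+g_L) + H(g_S−g_L)]/(r−g_L), with H = 10/2 = 5.
P₀ = 5.09 × [(1+0.044) + 5×(0.193−0.044)] / (0.093−0.044)
   = 5.09 × 1.7890 / 0.049 = 185.8369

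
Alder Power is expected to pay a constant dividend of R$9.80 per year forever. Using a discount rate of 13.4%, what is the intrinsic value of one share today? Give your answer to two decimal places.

R$73.13

Zero-growth DDM (perpetuity): P₀ = D/r = 9.80 / 0.134 = 73.1343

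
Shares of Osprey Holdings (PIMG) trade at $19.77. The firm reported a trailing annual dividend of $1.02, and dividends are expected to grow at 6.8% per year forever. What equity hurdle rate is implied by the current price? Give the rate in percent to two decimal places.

Rearranging the constant-growth DDM: r = D₁/P₀ + g.
D₁ = 1.02 × (1 + 0.068) = 1.0894.
r = 1.0894 / 19.77 + 0.068 = 0.05510 + 0.068 = 0.12310

12.31%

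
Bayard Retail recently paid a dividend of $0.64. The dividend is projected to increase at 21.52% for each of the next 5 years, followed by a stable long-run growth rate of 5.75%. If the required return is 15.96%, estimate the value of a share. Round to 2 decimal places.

Two-stage DDM. Project D₁…D_5 at 0.2152, terminal growth 0.0575, discount at r = 0.1596.
D_1 = 0.7777
D_2 = 0.9451
D_3 = 1.1485
D_4 = 1.3956
D_5 = 1.6960
Terminal value at t=5: TV = D_6/(r−g) = 1.7935/(0.1596−0.0575) = 17.5660
P₀ = 0.7777/(1+0.1596)^1 + 0.9451/(1+0.1596)^2 + 1.1485/(1+0.1596)^3 + 1.3956/(1+0.1596)^4 + 1.6960/(1+0.1596)^5 + 17.5660/(1+0.1596)^5 = 12.0686

$12.07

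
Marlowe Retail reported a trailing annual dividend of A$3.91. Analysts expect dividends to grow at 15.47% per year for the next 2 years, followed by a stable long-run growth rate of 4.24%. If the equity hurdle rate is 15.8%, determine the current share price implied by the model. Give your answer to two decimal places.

Two-stage DDM. Project D₁…D_2 at 0.1547, terminal growth 0.0424, discount at r = 0.158.
D_1 = 4.5149
D_2 = 5.2133
Terminal value at t=2: TV = D_3/(r−g) = 5.4344/(0.158−0.0424) = 47.0102
P₀ = 4.5149/(1+0.158)^1 + 5.2133/(1+0.158)^2 + 47.0102/(1+0.158)^2 = 42.8436

A$42.84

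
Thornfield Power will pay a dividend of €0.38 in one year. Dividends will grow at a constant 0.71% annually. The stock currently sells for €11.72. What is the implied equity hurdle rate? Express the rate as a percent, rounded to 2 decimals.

Rearranging the constant-growth DDM: r = D₁/P₀ + g.
r = 0.3800 / 11.72 + 0.0071 = 0.03242 + 0.0071 = 0.03952

3.95%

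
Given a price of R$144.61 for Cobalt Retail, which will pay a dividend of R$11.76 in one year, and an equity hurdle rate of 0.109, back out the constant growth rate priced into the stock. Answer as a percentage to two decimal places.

2.77%

From P₀ = D₁/(r − g), the implied growth is g = r − D₁/P₀.
g = 0.109 − 11.76/144.61 = 0.109 − 0.08132 = 0.02768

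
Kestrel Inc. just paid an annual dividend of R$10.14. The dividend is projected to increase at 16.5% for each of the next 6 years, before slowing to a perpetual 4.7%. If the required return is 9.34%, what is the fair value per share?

Two-stage DDM. Project D₁…D_6 at 0.165, terminal growth 0.047, discount at r = 0.0934.
D_1 = 11.8131
D_2 = 13.7623
D_3 = 16.0330
D_4 = 18.6785
D_5 = 21.7604
D_6 = 25.3509
Terminal value at t=6: TV = D_7/(r−g) = 26.5424/(0.0934−0.047) = 572.0345
P₀ = 11.8131/(1+0.0934)^1 + 13.7623/(1+0.0934)^2 + 16.0330/(1+0.0934)^3 + 18.6785/(1+0.0934)^4 + 21.7604/(1+0.0934)^5 + 25.3509/(1+0.0934)^6 + 572.0345/(1+0.0934)^6 = 411.1806

R$411.18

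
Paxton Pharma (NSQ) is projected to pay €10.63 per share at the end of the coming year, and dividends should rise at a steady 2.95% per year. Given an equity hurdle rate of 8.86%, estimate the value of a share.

Gordon growth model: P₀ = D₁/(r − g), with D₁ = 10.63 given directly.
P₀ = 10.6300 / (0.0886 − 0.0295) = 10.6300 / 0.0591 = 179.8646

€179.86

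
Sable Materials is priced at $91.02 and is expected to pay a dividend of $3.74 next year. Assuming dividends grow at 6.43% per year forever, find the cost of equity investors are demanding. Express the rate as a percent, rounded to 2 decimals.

10.54%

Rearranging the constant-growth DDM: r = D₁/P₀ + g.
r = 3.7400 / 91.02 + 0.0643 = 0.04109 + 0.0643 = 0.10539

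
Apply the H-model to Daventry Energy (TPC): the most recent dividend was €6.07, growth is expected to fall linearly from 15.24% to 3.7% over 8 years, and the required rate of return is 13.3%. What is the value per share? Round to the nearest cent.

H-model: P₀ = D₀[(1+g_L) + H(g_S−g_L)]/(r−g_L), with H = 8/2 = 4.
P₀ = 6.07 × [(1+0.037) + 4×(0.1524−0.037)] / (0.133−0.037)
   = 6.07 × 1.4986 / 0.096 = 94.7552

€94.76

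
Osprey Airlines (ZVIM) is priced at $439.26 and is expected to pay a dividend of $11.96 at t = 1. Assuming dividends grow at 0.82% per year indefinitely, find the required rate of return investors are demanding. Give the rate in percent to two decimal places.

3.54%

Rearranging the constant-growth DDM: r = D₁/P₀ + g.
r = 11.9600 / 439.26 + 0.0082 = 0.02723 + 0.0082 = 0.03543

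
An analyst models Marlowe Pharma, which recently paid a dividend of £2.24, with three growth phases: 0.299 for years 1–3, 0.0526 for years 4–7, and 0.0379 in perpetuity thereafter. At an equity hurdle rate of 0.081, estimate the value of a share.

£108.51

Three-stage DDM. Project D₁…D_7; terminal Gordon value at t=7 with g = 0.0379; discount at r = 0.081.
D_1 = 2.9098
D_2 = 3.7798
D_3 = 4.9099
D_4 = 5.1682
D_5 = 5.4400
D_6 = 5.7262
D_7 = 6.0274
TV_7 = 6.2558/(0.081−0.0379) = 145.1467
P₀ = Σ Dₜ/(1+r)ᵗ + TV_7/(1+r)^7 = 108.5107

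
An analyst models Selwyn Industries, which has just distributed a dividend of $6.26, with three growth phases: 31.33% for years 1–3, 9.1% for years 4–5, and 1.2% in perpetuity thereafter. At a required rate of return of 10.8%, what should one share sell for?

Three-stage DDM. Project D₁…D_5; terminal Gordon value at t=5 with g = 0.012; discount at r = 0.108.
D_1 = 8.2213
D_2 = 10.7970
D_3 = 14.1797
D_4 = 15.4700
D_5 = 16.8778
TV_5 = 17.0803/(0.108−0.012) = 177.9201
P₀ = Σ Dₜ/(1+r)ᵗ + TV_5/(1+r)^5 = 153.5535

$153.55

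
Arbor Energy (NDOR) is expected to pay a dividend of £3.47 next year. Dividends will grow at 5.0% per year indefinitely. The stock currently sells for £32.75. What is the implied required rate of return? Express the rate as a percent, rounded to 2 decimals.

Rearranging the constant-growth DDM: r = D₁/P₀ + g.
r = 3.4700 / 32.75 + 0.05 = 0.10595 + 0.05 = 0.15595

15.60%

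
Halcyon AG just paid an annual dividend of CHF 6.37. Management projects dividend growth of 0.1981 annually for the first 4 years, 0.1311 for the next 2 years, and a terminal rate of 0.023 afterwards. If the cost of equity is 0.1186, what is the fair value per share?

CHF 139.11

Three-stage DDM. Project D₁…D_6; terminal Gordon value at t=6 with g = 0.023; discount at r = 0.1186.
D_1 = 7.6319
D_2 = 9.1438
D_3 = 10.9552
D_4 = 13.1254
D_5 = 14.8461
D_6 = 16.7924
TV_6 = 17.1787/(0.1186−0.023) = 179.6931
P₀ = Σ Dₜ/(1+r)ᵗ + TV_6/(1+r)^6 = 139.1131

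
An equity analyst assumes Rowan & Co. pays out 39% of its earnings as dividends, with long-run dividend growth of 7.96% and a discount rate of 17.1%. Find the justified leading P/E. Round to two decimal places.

4.27

Justified leading P/E = b/(r−g) = 0.39/(0.171−0.0796) = 4.2670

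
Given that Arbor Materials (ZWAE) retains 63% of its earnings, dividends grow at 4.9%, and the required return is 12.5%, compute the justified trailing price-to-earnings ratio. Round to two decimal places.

Payout ratio b = 1 − 0.63 = 0.37.
Justified trailing P/E = b(1+g)/(r−g) = 0.37×(1+0.049)/(0.125−0.049) = 5.1070

5.11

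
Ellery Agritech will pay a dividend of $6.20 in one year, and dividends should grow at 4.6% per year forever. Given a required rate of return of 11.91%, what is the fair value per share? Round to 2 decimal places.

$84.82

Gordon growth model: P₀ = D₁/(r − g), with D₁ = 6.20 given directly.
P₀ = 6.2000 / (0.1191 − 0.046) = 6.2000 / 0.0731 = 84.8153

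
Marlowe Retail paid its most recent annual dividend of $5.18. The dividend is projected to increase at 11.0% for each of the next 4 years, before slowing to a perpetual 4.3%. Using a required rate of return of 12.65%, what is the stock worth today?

Two-stage DDM. Project D₁…D_4 at 0.11, terminal growth 0.043, discount at r = 0.1265.
D_1 = 5.7498
D_2 = 6.3823
D_3 = 7.0843
D_4 = 7.8636
Terminal value at t=4: TV = D_5/(r−g) = 8.2017/(0.1265−0.043) = 98.2244
P₀ = 5.7498/(1+0.1265)^1 + 6.3823/(1+0.1265)^2 + 7.0843/(1+0.1265)^3 + 7.8636/(1+0.1265)^4 + 98.2244/(1+0.1265)^4 = 80.9674

$80.97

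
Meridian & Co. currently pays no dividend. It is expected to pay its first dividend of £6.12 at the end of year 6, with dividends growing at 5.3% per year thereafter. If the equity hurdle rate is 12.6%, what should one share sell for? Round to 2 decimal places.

£46.32

Deferred-dividend DDM. At t=5 the remaining stream is a growing perpetuity with first payment D_6 = 6.12.
V_5 = D_6/(r−g) = 6.12/(0.126−0.053) = 83.8356
P₀ = V_5/(1+r)^5 = 83.8356/(1+0.126)^5 = 46.3166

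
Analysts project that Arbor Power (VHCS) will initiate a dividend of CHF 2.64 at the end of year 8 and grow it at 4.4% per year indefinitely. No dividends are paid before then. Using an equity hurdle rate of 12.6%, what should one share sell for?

Deferred-dividend DDM. At t=7 the remaining stream is a growing perpetuity with first payment D_8 = 2.64.
V_7 = D_8/(r−g) = 2.64/(0.126−0.044) = 32.1951
P₀ = V_7/(1+r)^7 = 32.1951/(1+0.126)^7 = 14.0288

CHF 14.03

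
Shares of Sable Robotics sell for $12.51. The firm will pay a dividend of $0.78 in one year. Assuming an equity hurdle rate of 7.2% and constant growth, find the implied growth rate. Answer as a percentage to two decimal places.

From P₀ = D₁/(r − g), the implied growth is g = r − D₁/P₀.
g = 0.072 − 0.78/12.51 = 0.072 − 0.06235 = 0.00965

0.96%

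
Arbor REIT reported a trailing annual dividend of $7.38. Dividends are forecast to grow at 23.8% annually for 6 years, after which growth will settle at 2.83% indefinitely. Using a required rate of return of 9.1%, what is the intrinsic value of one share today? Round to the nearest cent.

Two-stage DDM. Project D₁…D_6 at 0.238, terminal growth 0.0283, discount at r = 0.091.
D_1 = 9.1364
D_2 = 11.3109
D_3 = 14.0029
D_4 = 17.3356
D_5 = 21.4615
D_6 = 26.5693
Terminal value at t=6: TV = D_7/(r−g) = 27.3212/(0.091−0.0283) = 435.7451
P₀ = 9.1364/(1+0.091)^1 + 11.3109/(1+0.091)^2 + 14.0029/(1+0.091)^3 + 17.3356/(1+0.091)^4 + 21.4615/(1+0.091)^5 + 26.5693/(1+0.091)^6 + 435.7451/(1+0.091)^6 = 328.9313

$328.93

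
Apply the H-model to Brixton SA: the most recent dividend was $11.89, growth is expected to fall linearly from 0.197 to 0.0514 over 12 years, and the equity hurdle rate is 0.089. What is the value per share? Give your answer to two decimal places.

H-model: P₀ = D₀[(1+g_L) + H(g_S−g_L)]/(r−g_L), with H = 12/2 = 6.
P₀ = 11.89 × [(1+0.0514) + 6×(0.197−0.0514)] / (0.089−0.0514)
   = 11.89 × 1.9250 / 0.0376 = 608.7301

$608.73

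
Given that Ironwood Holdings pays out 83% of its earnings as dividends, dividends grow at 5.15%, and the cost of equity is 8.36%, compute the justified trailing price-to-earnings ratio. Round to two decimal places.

27.19

Justified trailing P/E = b(1+g)/(r−g) = 0.83×(1+0.0515)/(0.0836−0.0515) = 27.1883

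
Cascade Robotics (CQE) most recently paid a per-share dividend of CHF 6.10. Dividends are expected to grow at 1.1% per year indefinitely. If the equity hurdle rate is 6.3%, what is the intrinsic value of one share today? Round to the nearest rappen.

Gordon growth model: P₀ = D₁/(r − g). D₁ = 6.10 × (1 + 0.011) = 6.1671.
P₀ = 6.1671 / (0.063 − 0.011) = 6.1671 / 0.052 = 118.5981

CHF 118.60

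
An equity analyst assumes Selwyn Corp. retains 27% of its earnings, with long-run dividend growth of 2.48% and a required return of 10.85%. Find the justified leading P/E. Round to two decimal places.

8.72

Payout ratio b = 1 − 0.27 = 0.73.
Justified leading P/E = b/(r−g) = 0.73/(0.1085−0.0248) = 8.7216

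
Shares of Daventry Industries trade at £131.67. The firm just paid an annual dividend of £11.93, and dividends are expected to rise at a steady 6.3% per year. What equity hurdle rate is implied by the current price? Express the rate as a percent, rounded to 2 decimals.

Rearranging the constant-growth DDM: r = D₁/P₀ + g.
D₁ = 11.93 × (1 + 0.063) = 12.6816.
r = 12.6816 / 131.67 + 0.063 = 0.09631 + 0.063 = 0.15931

15.93%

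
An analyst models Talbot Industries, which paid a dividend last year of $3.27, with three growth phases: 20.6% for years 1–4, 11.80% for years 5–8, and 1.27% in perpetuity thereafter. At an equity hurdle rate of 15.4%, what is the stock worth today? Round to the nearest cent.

$53.67

Three-stage DDM. Project D₁…D_8; terminal Gordon value at t=8 with g = 0.0127; discount at r = 0.154.
D_1 = 3.9436
D_2 = 4.7560
D_3 = 5.7357
D_4 = 6.9173
D_5 = 7.7335
D_6 = 8.6461
D_7 = 9.6663
D_8 = 10.8070
TV_8 = 10.9442/(0.154−0.0127) = 77.4538
P₀ = Σ Dₜ/(1+r)ᵗ + TV_8/(1+r)^8 = 53.6699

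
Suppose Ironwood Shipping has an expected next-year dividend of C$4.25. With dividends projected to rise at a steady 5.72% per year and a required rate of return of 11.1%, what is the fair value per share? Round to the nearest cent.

C$79.00

Gordon growth model: P₀ = D₁/(r − g), with D₁ = 4.25 given directly.
P₀ = 4.2500 / (0.111 − 0.0572) = 4.2500 / 0.0538 = 78.9963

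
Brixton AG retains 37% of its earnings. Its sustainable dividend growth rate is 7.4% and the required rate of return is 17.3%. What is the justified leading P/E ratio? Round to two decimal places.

6.36

Payout ratio b = 1 − 0.37 = 0.63.
Justified leading P/E = b/(r−g) = 0.63/(0.173−0.074) = 6.3636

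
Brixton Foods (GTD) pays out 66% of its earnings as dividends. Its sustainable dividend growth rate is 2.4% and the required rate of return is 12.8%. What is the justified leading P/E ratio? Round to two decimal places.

Justified leading P/E = b/(r−g) = 0.66/(0.128−0.024) = 6.3462

6.35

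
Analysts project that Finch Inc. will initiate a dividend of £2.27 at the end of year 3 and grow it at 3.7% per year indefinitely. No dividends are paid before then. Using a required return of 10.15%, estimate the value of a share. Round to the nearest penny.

Deferred-dividend DDM. At t=2 the remaining stream is a growing perpetuity with first payment D_3 = 2.27.
V_2 = D_3/(r−g) = 2.27/(0.1015−0.037) = 35.1938
P₀ = V_2/(1+r)^2 = 35.1938/(1+0.1015)^2 = 29.0066

£29.01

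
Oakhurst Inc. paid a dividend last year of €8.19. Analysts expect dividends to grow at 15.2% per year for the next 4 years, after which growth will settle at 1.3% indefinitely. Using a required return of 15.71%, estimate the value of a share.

€88.97

Two-stage DDM. Project D₁…D_4 at 0.152, terminal growth 0.013, discount at r = 0.1571.
D_1 = 9.4349
D_2 = 10.8690
D_3 = 12.5211
D_4 = 14.4243
Terminal value at t=4: TV = D_5/(r−g) = 14.6118/(0.1571−0.013) = 101.4003
P₀ = 9.4349/(1+0.1571)^1 + 10.8690/(1+0.1571)^2 + 12.5211/(1+0.1571)^3 + 14.4243/(1+0.1571)^4 + 101.4003/(1+0.1571)^4 = 88.9666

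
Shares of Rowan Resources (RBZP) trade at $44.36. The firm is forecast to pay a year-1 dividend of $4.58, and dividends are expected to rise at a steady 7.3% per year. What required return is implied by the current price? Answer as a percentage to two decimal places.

Rearranging the constant-growth DDM: r = D₁/P₀ + g.
r = 4.5800 / 44.36 + 0.073 = 0.10325 + 0.073 = 0.17625

17.62%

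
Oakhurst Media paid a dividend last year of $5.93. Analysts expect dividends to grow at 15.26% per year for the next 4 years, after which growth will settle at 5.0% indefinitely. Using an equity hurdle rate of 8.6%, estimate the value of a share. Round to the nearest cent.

Two-stage DDM. Project D₁…D_4 at 0.1526, terminal growth 0.05, discount at r = 0.086.
D_1 = 6.8349
D_2 = 7.8779
D_3 = 9.0801
D_4 = 10.4657
Terminal value at t=4: TV = D_5/(r−g) = 10.9890/(0.086−0.05) = 305.2502
P₀ = 6.8349/(1+0.086)^1 + 7.8779/(1+0.086)^2 + 9.0801/(1+0.086)^3 + 10.4657/(1+0.086)^4 + 305.2502/(1+0.086)^4 = 247.0371

$247.04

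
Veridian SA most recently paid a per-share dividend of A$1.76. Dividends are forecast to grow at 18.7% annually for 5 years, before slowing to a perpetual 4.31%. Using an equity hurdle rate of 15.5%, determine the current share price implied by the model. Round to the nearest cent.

A$28.37

Two-stage DDM. Project D₁…D_5 at 0.187, terminal growth 0.0431, discount at r = 0.155.
D_1 = 2.0891
D_2 = 2.4798
D_3 = 2.9435
D_4 = 3.4939
D_5 = 4.1473
Terminal value at t=5: TV = D_6/(r−g) = 4.3261/(0.155−0.0431) = 38.6600
P₀ = 2.0891/(1+0.155)^1 + 2.4798/(1+0.155)^2 + 2.9435/(1+0.155)^3 + 3.4939/(1+0.155)^4 + 4.1473/(1+0.155)^5 + 38.6600/(1+0.155)^5 = 28.3674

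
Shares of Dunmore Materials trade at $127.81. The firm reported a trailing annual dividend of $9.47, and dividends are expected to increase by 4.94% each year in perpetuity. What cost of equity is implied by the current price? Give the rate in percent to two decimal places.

12.72%

Rearranging the constant-growth DDM: r = D₁/P₀ + g.
D₁ = 9.47 × (1 + 0.0494) = 9.9378.
r = 9.9378 / 127.81 + 0.0494 = 0.07775 + 0.0494 = 0.12715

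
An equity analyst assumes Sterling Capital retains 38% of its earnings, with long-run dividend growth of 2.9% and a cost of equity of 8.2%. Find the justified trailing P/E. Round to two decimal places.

Payout ratio b = 1 − 0.38 = 0.62.
Justified trailing P/E = b(1+g)/(r−g) = 0.62×(1+0.029)/(0.082−0.029) = 12.0374

12.04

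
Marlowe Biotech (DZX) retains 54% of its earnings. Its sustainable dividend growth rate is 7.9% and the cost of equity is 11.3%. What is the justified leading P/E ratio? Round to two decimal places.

Payout ratio b = 1 − 0.54 = 0.46.
Justified leading P/E = b/(r−g) = 0.46/(0.113−0.079) = 13.5294

13.53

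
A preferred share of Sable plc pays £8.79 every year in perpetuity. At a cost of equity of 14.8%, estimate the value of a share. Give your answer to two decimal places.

Zero-growth DDM (perpetuity): P₀ = D/r = 8.79 / 0.148 = 59.3919

£59.39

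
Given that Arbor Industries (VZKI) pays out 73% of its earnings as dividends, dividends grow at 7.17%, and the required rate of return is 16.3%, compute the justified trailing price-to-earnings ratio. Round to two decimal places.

Justified trailing P/E = b(1+g)/(r−g) = 0.73×(1+0.0717)/(0.163−0.0717) = 8.5689

8.57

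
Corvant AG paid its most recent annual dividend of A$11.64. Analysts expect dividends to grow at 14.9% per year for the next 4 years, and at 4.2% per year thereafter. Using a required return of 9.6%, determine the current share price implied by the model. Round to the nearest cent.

Two-stage DDM. Project D₁…D_4 at 0.149, terminal growth 0.042, discount at r = 0.096.
D_1 = 13.3744
D_2 = 15.3671
D_3 = 17.6568
D_4 = 20.2877
Terminal value at t=4: TV = D_5/(r−g) = 21.1398/(0.096−0.042) = 391.4777
P₀ = 13.3744/(1+0.096)^1 + 15.3671/(1+0.096)^2 + 17.6568/(1+0.096)^3 + 20.2877/(1+0.096)^4 + 391.4777/(1+0.096)^4 = 323.7771

A$323.78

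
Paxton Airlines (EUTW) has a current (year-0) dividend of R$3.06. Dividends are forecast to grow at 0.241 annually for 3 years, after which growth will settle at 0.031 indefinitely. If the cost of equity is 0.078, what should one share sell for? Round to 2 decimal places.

R$114.66

Two-stage DDM. Project D₁…D_3 at 0.241, terminal growth 0.031, discount at r = 0.078.
D_1 = 3.7975
D_2 = 4.7126
D_3 = 5.8484
Terminal value at t=3: TV = D_4/(r−g) = 6.0297/(0.078−0.031) = 128.2914
P₀ = 3.7975/(1+0.078)^1 + 4.7126/(1+0.078)^2 + 5.8484/(1+0.078)^3 + 128.2914/(1+0.078)^3 = 114.6563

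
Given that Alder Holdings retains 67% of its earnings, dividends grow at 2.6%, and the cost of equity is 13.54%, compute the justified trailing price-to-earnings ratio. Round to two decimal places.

Payout ratio b = 1 − 0.67 = 0.33.
Justified trailing P/E = b(1+g)/(r−g) = 0.33×(1+0.026)/(0.1354−0.026) = 3.0949

3.09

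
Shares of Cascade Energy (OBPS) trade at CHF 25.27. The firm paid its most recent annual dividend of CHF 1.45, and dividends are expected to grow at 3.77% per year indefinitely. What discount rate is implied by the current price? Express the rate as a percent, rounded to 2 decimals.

9.72%

Rearranging the constant-growth DDM: r = D₁/P₀ + g.
D₁ = 1.45 × (1 + 0.0377) = 1.5047.
r = 1.5047 / 25.27 + 0.0377 = 0.05954 + 0.0377 = 0.09724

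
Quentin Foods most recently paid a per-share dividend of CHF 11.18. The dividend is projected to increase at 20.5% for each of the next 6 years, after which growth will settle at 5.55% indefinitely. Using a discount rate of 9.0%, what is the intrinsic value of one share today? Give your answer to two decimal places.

CHF 721.07

Two-stage DDM. Project D₁…D_6 at 0.205, terminal growth 0.0555, discount at r = 0.09.
D_1 = 13.4719
D_2 = 16.2336
D_3 = 19.5615
D_4 = 23.5717
D_5 = 28.4038
D_6 = 34.2266
Terminal value at t=6: TV = D_7/(r−g) = 36.1262/(0.09−0.0555) = 1047.1363
P₀ = 13.4719/(1+0.09)^1 + 16.2336/(1+0.09)^2 + 19.5615/(1+0.09)^3 + 23.5717/(1+0.09)^4 + 28.4038/(1+0.09)^5 + 34.2266/(1+0.09)^6 + 1047.1363/(1+0.09)^6 = 721.0689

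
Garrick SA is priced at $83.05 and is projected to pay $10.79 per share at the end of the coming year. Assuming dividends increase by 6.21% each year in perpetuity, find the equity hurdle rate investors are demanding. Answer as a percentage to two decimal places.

19.20%

Rearranging the constant-growth DDM: r = D₁/P₀ + g.
r = 10.7900 / 83.05 + 0.0621 = 0.12992 + 0.0621 = 0.19202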